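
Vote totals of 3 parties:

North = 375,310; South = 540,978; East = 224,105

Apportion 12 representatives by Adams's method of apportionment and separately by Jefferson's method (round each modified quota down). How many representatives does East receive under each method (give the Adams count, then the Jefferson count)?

3 and 2

Adams: North 4, South 5, East 3.
Jefferson: North 4, South 6, East 2.
East gets 3 under Adams and 2 under Jefferson.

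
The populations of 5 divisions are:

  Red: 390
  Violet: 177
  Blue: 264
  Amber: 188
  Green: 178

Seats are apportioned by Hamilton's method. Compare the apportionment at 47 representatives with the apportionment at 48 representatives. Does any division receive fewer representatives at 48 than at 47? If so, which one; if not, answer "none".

At 47 seats: Red 15, Violet 7, Blue 10, Amber 8, Green 7.
At 48 seats: Red 16, Violet 7, Blue 11, Amber 7, Green 7.
Amber drops from 8 to 7.

Amber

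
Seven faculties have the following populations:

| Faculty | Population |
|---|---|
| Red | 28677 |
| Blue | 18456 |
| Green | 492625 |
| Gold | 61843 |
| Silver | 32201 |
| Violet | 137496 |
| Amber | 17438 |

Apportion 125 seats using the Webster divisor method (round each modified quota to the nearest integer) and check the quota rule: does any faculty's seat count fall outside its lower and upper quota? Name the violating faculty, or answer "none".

Standard quotas: Red 4.545, Blue 2.925, Green 78.072, Gold 9.801, Silver 5.103, Violet 21.791, Amber 2.764.
Webster allocation: Red 5, Blue 3, Green 77, Gold 10, Silver 5, Violet 22, Amber 3.
Green has quota 78.072 (lower 78, upper 79) but receives 77 — outside the quota interval.

Green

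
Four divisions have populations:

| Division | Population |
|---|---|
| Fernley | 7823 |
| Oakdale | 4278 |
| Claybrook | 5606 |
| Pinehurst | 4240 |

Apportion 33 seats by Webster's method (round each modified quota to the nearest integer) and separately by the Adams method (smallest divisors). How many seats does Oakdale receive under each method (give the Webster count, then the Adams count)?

6 and 7

Webster: Fernley 12, Oakdale 6, Claybrook 9, Pinehurst 6.
Adams: Fernley 12, Oakdale 7, Claybrook 8, Pinehurst 6.
Oakdale gets 6 under Webster and 7 under Adams.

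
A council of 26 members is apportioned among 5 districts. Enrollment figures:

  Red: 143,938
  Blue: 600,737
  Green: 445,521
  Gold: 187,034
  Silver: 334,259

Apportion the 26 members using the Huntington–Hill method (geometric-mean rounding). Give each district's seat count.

Red: 2, Blue: 9, Green: 7, Gold: 3, Silver: 5

With divisor 66034: modified quotas Red 2.180, Blue 9.097, Green 6.747, Gold 2.832, Silver 5.062.
Geometric-mean thresholds: Red √(2·3)=2.449, Blue √(9·10)=9.487, Green √(6·7)=6.481, Gold √(2·3)=2.449, Silver √(5·6)=5.477.
Each quota rounded against its threshold gives Red 2, Blue 9, Green 7, Gold 3, Silver 5 (total 26).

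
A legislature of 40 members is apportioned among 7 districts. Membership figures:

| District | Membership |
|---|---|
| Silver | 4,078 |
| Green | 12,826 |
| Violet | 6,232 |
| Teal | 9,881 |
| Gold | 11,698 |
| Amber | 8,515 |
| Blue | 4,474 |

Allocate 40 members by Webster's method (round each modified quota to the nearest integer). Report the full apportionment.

Silver 3, Green 9, Violet 4, Teal 7, Gold 8, Amber 6, Blue 3

Standard divisor 57704/40 ≈ 1442.6; standard quotas: Silver 2.827, Green 8.891, Violet 4.320, Teal 6.849, Gold 8.109, Amber 5.903, Blue 3.101.
Rounding to the nearest integer gives Silver 3, Green 9, Violet 4, Teal 7, Gold 8, Amber 6, Blue 3 — total 40, matching the house size, so no adjustment is needed.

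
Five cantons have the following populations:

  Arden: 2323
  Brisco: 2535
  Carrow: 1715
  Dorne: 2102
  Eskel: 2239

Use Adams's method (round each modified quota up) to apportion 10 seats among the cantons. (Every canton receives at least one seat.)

Arden 2, Brisco 2, Carrow 2, Dorne 2, Eskel 2

Standard divisor 10914/10 ≈ 1091.4; standard quotas: Arden 2.128, Brisco 2.323, Carrow 1.571, Dorne 1.926, Eskel 2.051.
Rounding up gives 3, 3, 2, 2, 3 = 13 seats, so the divisor must be adjusted.
With modified divisor 1500: modified quotas Arden 1.549, Brisco 1.690, Carrow 1.143, Dorne 1.401, Eskel 1.493.
Rounding up: Arden 2, Brisco 2, Carrow 2, Dorne 2, Eskel 2 (total 10).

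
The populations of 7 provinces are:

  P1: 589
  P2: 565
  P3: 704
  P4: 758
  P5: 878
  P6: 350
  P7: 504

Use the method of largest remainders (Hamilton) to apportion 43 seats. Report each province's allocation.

P1 6, P2 6, P3 7, P4 7, P5 9, P6 3, P7 5

Standard divisor: 4348 ÷ 43 ≈ 101.116.
Standard quotas: P1 5.825, P2 5.588, P3 6.962, P4 7.496, P5 8.683, P6 3.461, P7 4.984.
Lower quotas: P1 5, P2 5, P3 6, P4 7, P5 8, P6 3, P7 4 (sum 38, leaving 5 seats).
Remainders in descending order: P7 0.984, P3 0.962, P1 0.825, P5 0.683, P2 0.588, P4 0.496, P6 0.461.
The surplus seats go to P7, P3, P1, P5, P2.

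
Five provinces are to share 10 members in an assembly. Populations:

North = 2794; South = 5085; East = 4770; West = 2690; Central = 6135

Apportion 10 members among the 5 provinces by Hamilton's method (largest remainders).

North 1, South 3, East 2, West 1, Central 3

The standard divisor is 21474/10 ≈ 2147.4.
Standard quotas: North 1.3011, South 2.3680, East 2.2213, West 1.2527, Central 2.8569.
Lower quotas: North 1, South 2, East 2, West 1, Central 2 (sum 8, leaving 2 seats).
Remainders in descending order: Central 0.8569, South 0.3680, North 0.3011, West 0.2527, East 0.2213.
The surplus seats go to Central, South.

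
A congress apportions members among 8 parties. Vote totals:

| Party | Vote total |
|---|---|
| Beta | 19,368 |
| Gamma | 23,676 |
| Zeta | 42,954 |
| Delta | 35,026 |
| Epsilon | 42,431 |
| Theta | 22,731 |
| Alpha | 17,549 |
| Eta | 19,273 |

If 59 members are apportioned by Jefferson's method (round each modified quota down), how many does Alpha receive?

Standard divisor 223008/59 ≈ 3779.797; standard quotas: Beta 5.124, Gamma 6.264, Zeta 11.364, Delta 9.267, Epsilon 11.226, Theta 6.014, Alpha 4.643, Eta 5.099.
Rounding down gives 5, 6, 11, 9, 11, 6, 4, 5 = 57 seats, so the divisor must be adjusted.
With modified divisor 3528.08: modified quotas Beta 5.490, Gamma 6.711, Zeta 12.175, Delta 9.928, Epsilon 12.027, Theta 6.443, Alpha 4.974, Eta 5.463.
Rounding down: Beta 5, Gamma 6, Zeta 12, Delta 9, Epsilon 12, Theta 6, Alpha 4, Eta 5 (total 59).
Alpha receives 4.

4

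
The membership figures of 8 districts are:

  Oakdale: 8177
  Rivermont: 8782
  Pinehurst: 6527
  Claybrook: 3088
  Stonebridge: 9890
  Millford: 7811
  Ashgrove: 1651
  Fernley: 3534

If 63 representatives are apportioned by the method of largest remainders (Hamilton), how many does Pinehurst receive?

8

Standard divisor: 49460 ÷ 63 ≈ 785.079.
Standard quotas: Oakdale 10.4155, Rivermont 11.1861, Pinehurst 8.3138, Claybrook 3.9334, Stonebridge 12.5975, Millford 9.9493, Ashgrove 2.1030, Fernley 4.5015.
Lower quotas: Oakdale 10, Rivermont 11, Pinehurst 8, Claybrook 3, Stonebridge 12, Millford 9, Ashgrove 2, Fernley 4 (sum 59, leaving 4 seats).
Remainders in descending order: Millford 0.9493, Claybrook 0.9334, Stonebridge 0.5975, Fernley 0.5015, Oakdale 0.4155, Pinehurst 0.3138, Rivermont 0.1861, Ashgrove 0.1030.
The surplus seats go to Millford, Claybrook, Stonebridge, Fernley.
Pinehurst receives 8.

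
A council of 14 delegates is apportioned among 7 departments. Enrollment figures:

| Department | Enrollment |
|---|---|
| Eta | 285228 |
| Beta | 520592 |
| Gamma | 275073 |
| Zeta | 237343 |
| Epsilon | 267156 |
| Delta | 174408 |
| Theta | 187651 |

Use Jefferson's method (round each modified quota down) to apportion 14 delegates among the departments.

Standard divisor 1947451/14 ≈ 139103.643; standard quotas: Eta 2.050, Beta 3.742, Gamma 1.977, Zeta 1.706, Epsilon 1.921, Delta 1.254, Theta 1.349.
Rounding down gives 2, 3, 1, 1, 1, 1, 1 = 10 seats, so the divisor must be adjusted.
With modified divisor 111400: modified quotas Eta 2.560, Beta 4.673, Gamma 2.469, Zeta 2.131, Epsilon 2.398, Delta 1.566, Theta 1.684.
Rounding down: Eta 2, Beta 4, Gamma 2, Zeta 2, Epsilon 2, Delta 1, Theta 1 (total 14).

Eta 2, Beta 4, Gamma 2, Zeta 2, Epsilon 2, Delta 1, Theta 1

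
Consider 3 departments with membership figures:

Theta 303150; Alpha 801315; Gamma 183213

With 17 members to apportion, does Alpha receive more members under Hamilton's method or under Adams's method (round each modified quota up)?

Hamilton

Hamilton: Theta 4, Alpha 11, Gamma 2.
Adams: Theta 4, Alpha 10, Gamma 3.
Alpha gets 11 under Hamilton and 10 under Adams.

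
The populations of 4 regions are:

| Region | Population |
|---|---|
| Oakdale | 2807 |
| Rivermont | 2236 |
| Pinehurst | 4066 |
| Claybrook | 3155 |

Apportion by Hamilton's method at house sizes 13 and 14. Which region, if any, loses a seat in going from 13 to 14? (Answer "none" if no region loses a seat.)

Rivermont

At 13 seats: Oakdale 3, Rivermont 3, Pinehurst 4, Claybrook 3.
At 14 seats: Oakdale 3, Rivermont 2, Pinehurst 5, Claybrook 4.
Rivermont drops from 3 to 2.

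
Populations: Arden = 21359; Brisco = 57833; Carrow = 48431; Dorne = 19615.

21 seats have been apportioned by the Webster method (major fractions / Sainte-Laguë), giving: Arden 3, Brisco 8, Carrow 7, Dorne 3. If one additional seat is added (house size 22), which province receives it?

Brisco

Priority for the next seat is population ÷ (current seats + 0.5).
Priorities: Arden 6102.571, Brisco 6803.882, Carrow 6457.467, Dorne 5604.286.
Highest priority: Brisco.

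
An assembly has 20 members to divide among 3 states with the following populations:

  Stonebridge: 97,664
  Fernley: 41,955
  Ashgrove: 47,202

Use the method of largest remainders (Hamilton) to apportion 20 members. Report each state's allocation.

Stonebridge: 10, Fernley: 5, Ashgrove: 5

Total 186821; standard divisor 186821/20 ≈ 9341.05.
Standard quotas: Stonebridge 10.4554, Fernley 4.4915, Ashgrove 5.0532.
Lower quotas: Stonebridge 10, Fernley 4, Ashgrove 5 (sum 19, leaving 1 seat).
Remainders in descending order: Fernley 0.4915, Stonebridge 0.4554, Ashgrove 0.0532.
Largest remainder: Fernley receives the extra seat.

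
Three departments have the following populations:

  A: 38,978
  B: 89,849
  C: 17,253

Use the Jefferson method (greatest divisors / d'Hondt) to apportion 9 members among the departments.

Standard divisor 146080/9 ≈ 16231.111; standard quotas: A 2.401, B 5.536, C 1.063.
Rounding down gives 2, 5, 1 = 8 seats, so the divisor must be adjusted.
With modified divisor 14000: modified quotas A 2.784, B 6.418, C 1.232.
Rounding down: A 2, B 6, C 1 (total 9).

A 2, B 6, C 1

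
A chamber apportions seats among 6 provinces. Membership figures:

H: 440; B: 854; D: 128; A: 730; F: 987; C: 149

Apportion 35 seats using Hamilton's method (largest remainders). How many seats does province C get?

2

The standard divisor is 3288/35 ≈ 93.943.
Standard quotas: H 4.684, B 9.091, D 1.363, A 7.771, F 10.506, C 1.586.
Lower quotas: H 4, B 9, D 1, A 7, F 10, C 1 (sum 32, leaving 3 seats).
Remainders in descending order: A 0.771, H 0.684, C 0.586, F 0.506, D 0.363, B 0.091.
The surplus seats go to A, H, C.
C receives 2.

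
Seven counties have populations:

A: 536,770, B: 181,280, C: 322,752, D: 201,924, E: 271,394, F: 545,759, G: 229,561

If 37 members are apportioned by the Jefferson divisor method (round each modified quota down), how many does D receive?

3

Standard divisor 2289440/37 ≈ 61876.757; standard quotas: A 8.675, B 2.930, C 5.216, D 3.263, E 4.386, F 8.820, G 3.710.
Rounding down gives 8, 2, 5, 3, 4, 8, 3 = 33 seats, so the divisor must be adjusted.
With modified divisor 56000: modified quotas A 9.585, B 3.237, C 5.763, D 3.606, E 4.846, F 9.746, G 4.099.
Rounding down: A 9, B 3, C 5, D 3, E 4, F 9, G 4 (total 37).
D receives 3.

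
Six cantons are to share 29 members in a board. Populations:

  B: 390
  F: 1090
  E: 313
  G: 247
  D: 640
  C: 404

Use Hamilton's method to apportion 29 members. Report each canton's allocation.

Total 3084; standard divisor 3084/29 ≈ 106.345.
Standard quotas: B 3.667, F 10.250, E 2.943, G 2.323, D 6.018, C 3.799.
Lower quotas: B 3, F 10, E 2, G 2, D 6, C 3 (sum 26, leaving 3 seats).
Remainders in descending order: E 0.943, C 0.799, B 0.667, G 0.323, F 0.250, D 0.018.
Largest remainders: E, C, B receive the extra seats.

B=4, F=10, E=3, G=2, D=6, C=4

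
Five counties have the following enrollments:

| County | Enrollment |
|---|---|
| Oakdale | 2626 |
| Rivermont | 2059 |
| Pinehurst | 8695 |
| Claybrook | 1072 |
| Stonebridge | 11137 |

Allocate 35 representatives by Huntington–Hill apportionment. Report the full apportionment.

With divisor 757: modified quotas Oakdale 3.469, Rivermont 2.720, Pinehurst 11.486, Claybrook 1.416, Stonebridge 14.712.
Geometric-mean thresholds: Oakdale √(3·4)=3.464, Rivermont √(2·3)=2.449, Pinehurst √(11·12)=11.489, Claybrook √(1·2)=1.414, Stonebridge √(14·15)=14.491.
Each quota rounded against its threshold gives Oakdale 4, Rivermont 3, Pinehurst 11, Claybrook 2, Stonebridge 15 (total 35).

Oakdale 4; Rivermont 3; Pinehurst 11; Claybrook 2; Stonebridge 15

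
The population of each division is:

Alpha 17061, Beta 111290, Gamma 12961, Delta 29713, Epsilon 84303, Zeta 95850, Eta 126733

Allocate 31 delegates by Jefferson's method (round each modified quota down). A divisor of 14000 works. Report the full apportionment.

Alpha 1, Beta 7, Gamma 0, Delta 2, Epsilon 6, Zeta 6, Eta 9

With modified divisor 14000: modified quotas Alpha 1.219, Beta 7.949, Gamma 0.926, Delta 2.122, Epsilon 6.022, Zeta 6.846, Eta 9.052.
Rounding down: Alpha 1, Beta 7, Gamma 0, Delta 2, Epsilon 6, Zeta 6, Eta 9 (total 31).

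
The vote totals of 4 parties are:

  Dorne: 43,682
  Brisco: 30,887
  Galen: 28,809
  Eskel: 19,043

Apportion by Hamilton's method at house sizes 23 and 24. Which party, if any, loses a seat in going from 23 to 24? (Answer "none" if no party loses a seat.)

At 23 seats: Dorne 8, Brisco 6, Galen 5, Eskel 4.
At 24 seats: Dorne 8, Brisco 6, Galen 6, Eskel 4.
No party's allocation decreased.

none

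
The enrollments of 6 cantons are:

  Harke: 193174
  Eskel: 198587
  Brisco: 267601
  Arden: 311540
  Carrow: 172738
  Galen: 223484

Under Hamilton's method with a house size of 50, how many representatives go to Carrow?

Standard divisor: 1367124 ÷ 50 ≈ 27342.48.
Standard quotas: Harke 7.0650, Eskel 7.2629, Brisco 9.7870, Arden 11.3940, Carrow 6.3176, Galen 8.1735.
Lower quotas: Harke 7, Eskel 7, Brisco 9, Arden 11, Carrow 6, Galen 8 (sum 48, leaving 2 seats).
Remainders in descending order: Brisco 0.7870, Arden 0.3940, Carrow 0.3176, Eskel 0.2629, Galen 0.1735, Harke 0.0650.
The surplus seats go to Brisco, Arden.
Carrow receives 6.

6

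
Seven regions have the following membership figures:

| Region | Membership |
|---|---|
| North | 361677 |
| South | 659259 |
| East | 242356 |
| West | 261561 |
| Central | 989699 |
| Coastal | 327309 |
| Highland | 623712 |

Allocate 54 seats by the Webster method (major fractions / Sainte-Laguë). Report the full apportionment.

Standard divisor 3465573/54 ≈ 64177.278; standard quotas: North 5.636, South 10.272, East 3.776, West 4.076, Central 15.421, Coastal 5.100, Highland 9.719.
Rounding to the nearest integer gives North 6, South 10, East 4, West 4, Central 15, Coastal 5, Highland 10 — total 54, matching the house size, so no adjustment is needed.

North 6, South 10, East 4, West 4, Central 15, Coastal 5, Highland 10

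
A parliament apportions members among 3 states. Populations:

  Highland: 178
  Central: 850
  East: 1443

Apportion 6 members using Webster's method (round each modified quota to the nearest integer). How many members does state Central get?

2

Standard divisor 2471/6 ≈ 411.833; standard quotas: Highland 0.432, Central 2.064, East 3.504.
Rounding to the nearest integer gives Highland 0, Central 2, East 4 — total 6, matching the house size, so no adjustment is needed.
Central receives 2.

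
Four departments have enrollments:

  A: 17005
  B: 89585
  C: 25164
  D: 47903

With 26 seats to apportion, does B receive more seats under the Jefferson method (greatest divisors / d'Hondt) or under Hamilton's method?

Jefferson: A 2, B 14, C 3, D 7.
Hamilton: A 2, B 13, C 4, D 7.
B gets 14 under Jefferson and 13 under Hamilton.

Jefferson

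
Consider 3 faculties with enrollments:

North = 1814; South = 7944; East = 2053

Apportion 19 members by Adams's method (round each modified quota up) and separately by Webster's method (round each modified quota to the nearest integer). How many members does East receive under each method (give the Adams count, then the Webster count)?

Adams: North 3, South 12, East 4.
Webster: North 3, South 13, East 3.
East gets 4 under Adams and 3 under Webster.

4 and 3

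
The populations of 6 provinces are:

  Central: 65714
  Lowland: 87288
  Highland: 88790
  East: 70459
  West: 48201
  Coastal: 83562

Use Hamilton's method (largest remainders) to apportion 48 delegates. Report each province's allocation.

Total 444014; standard divisor 444014/48 ≈ 9250.292.
Standard quotas: Central 7.1040, Lowland 9.4362, Highland 9.5986, East 7.6169, West 5.2108, Coastal 9.0334.
Lower quotas: Central 7, Lowland 9, Highland 9, East 7, West 5, Coastal 9 (sum 46, leaving 2 seats).
Remainders in descending order: East 0.6169, Highland 0.5986, Lowland 0.4362, West 0.2108, Central 0.1040, Coastal 0.0334.
The surplus seats go to East, Highland.

Central: 7; Lowland: 9; Highland: 10; East: 8; West: 5; Coastal: 9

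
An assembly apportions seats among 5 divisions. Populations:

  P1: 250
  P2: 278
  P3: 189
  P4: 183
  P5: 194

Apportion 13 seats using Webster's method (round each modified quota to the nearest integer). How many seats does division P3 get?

2

Standard divisor 1094/13 ≈ 84.154; standard quotas: P1 2.971, P2 3.303, P3 2.246, P4 2.175, P5 2.305.
Rounding to the nearest integer gives 3, 3, 2, 2, 2 = 12 seats, so the divisor must be adjusted.
With modified divisor 78.5: modified quotas P1 3.185, P2 3.541, P3 2.408, P4 2.331, P5 2.471.
Rounding to the nearest integer: P1 3, P2 4, P3 2, P4 2, P5 2 (total 13).
P3 receives 2.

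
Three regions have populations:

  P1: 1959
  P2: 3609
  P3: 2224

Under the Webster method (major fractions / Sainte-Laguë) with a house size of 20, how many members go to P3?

6

Standard divisor 7792/20 ≈ 389.6; standard quotas: P1 5.028, P2 9.263, P3 5.708.
Rounding to the nearest integer gives P1 5, P2 9, P3 6 — total 20, matching the house size, so no adjustment is needed.
P3 receives 6.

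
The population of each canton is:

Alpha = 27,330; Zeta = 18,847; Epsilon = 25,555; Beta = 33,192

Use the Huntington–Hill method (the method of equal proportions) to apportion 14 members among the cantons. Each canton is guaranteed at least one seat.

With divisor 7558: modified quotas Alpha 3.616, Zeta 2.494, Epsilon 3.381, Beta 4.392.
Geometric-mean thresholds: Alpha √(3·4)=3.464, Zeta √(2·3)=2.449, Epsilon √(3·4)=3.464, Beta √(4·5)=4.472.
Each quota rounded against its threshold gives Alpha 4, Zeta 3, Epsilon 3, Beta 4 (total 14).

Alpha 4; Zeta 3; Epsilon 3; Beta 4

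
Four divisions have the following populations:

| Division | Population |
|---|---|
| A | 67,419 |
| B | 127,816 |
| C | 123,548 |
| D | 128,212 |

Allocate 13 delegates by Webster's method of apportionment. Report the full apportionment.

Standard divisor 446995/13 ≈ 34384.231; standard quotas: A 1.961, B 3.717, C 3.593, D 3.729.
Rounding to the nearest integer gives 2, 4, 4, 4 = 14 seats, so the divisor must be adjusted.
With modified divisor 35900: modified quotas A 1.878, B 3.560, C 3.441, D 3.571.
Rounding to the nearest integer: A 2, B 4, C 3, D 4 (total 13).

A: 2, B: 4, C: 3, D: 4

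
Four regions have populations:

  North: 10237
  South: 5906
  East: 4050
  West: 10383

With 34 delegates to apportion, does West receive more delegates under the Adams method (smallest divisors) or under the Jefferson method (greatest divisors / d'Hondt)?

Adams: North 11, South 7, East 5, West 11.
Jefferson: North 12, South 6, East 4, West 12.
West gets 11 under Adams and 12 under Jefferson.

Jefferson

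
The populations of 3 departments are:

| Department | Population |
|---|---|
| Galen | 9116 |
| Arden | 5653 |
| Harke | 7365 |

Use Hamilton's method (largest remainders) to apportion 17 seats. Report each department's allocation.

Galen=7, Arden=4, Harke=6

Standard divisor: 22134 ÷ 17 = 1302.
Standard quotas: Galen 7.0015, Arden 4.3418, Harke 5.6567.
Lower quotas: Galen 7, Arden 4, Harke 5 (sum 16, leaving 1 seat).
Remainders in descending order: Harke 0.6567, Arden 0.3418, Galen 0.0015.
The surplus seat goes to Harke.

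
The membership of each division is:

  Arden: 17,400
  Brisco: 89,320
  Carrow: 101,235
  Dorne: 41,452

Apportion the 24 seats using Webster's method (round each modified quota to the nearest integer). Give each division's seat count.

Arden 2, Brisco 8, Carrow 10, Dorne 4

Standard divisor 249407/24 ≈ 10391.958; standard quotas: Arden 1.674, Brisco 8.595, Carrow 9.742, Dorne 3.989.
Rounding to the nearest integer gives 2, 9, 10, 4 = 25 seats, so the divisor must be adjusted.
With modified divisor 10600: modified quotas Arden 1.642, Brisco 8.426, Carrow 9.550, Dorne 3.911.
Rounding to the nearest integer: Arden 2, Brisco 8, Carrow 10, Dorne 4 (total 24).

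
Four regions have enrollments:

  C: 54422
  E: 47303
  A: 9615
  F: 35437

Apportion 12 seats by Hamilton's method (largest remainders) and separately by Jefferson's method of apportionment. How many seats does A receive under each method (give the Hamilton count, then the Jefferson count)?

1 and 0

Hamilton: C 4, E 4, A 1, F 3.
Jefferson: C 5, E 4, A 0, F 3.
A gets 1 under Hamilton and 0 under Jefferson.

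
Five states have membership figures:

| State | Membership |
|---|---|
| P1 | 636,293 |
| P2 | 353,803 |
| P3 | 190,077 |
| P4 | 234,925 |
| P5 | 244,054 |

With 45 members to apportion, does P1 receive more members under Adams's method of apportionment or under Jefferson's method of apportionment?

Jefferson

Adams: P1 17, P2 10, P3 5, P4 6, P5 7.
Jefferson: P1 18, P2 10, P3 5, P4 6, P5 6.
P1 gets 17 under Adams and 18 under Jefferson.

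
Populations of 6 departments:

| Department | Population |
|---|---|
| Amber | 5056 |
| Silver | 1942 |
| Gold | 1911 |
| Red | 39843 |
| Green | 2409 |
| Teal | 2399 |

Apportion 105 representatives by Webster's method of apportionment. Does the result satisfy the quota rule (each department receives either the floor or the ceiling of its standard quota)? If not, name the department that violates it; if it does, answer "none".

Standard quotas: Amber 9.912, Silver 3.807, Gold 3.746, Red 78.109, Green 4.723, Teal 4.703.
Webster allocation: Amber 10, Silver 4, Gold 4, Red 77, Green 5, Teal 5.
Red has quota 78.109 (lower 78, upper 79) but receives 77 — outside the quota interval.

Red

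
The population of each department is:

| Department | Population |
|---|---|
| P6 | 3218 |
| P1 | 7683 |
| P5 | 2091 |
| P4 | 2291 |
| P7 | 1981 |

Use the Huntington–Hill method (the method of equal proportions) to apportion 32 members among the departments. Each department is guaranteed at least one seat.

P6 6, P1 14, P5 4, P4 4, P7 4

With divisor 550: modified quotas P6 5.851, P1 13.969, P5 3.802, P4 4.165, P7 3.602.
Geometric-mean thresholds: P6 √(5·6)=5.477, P1 √(13·14)=13.491, P5 √(3·4)=3.464, P4 √(4·5)=4.472, P7 √(3·4)=3.464.
Each quota rounded against its threshold gives P6 6, P1 14, P5 4, P4 4, P7 4 (total 32).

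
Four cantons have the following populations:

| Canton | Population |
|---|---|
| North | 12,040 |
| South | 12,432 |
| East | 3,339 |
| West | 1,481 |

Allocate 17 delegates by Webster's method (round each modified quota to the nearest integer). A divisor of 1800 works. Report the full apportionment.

North 7, South 7, East 2, West 1

With modified divisor 1800: modified quotas North 6.689, South 6.907, East 1.855, West 0.823.
Rounding to the nearest integer: North 7, South 7, East 2, West 1 (total 17).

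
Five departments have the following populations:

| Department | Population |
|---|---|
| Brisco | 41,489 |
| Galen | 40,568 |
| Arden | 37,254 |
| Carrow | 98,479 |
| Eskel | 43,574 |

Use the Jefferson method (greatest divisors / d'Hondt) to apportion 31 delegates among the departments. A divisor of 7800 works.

With modified divisor 7800: modified quotas Brisco 5.319, Galen 5.201, Arden 4.776, Carrow 12.626, Eskel 5.586.
Rounding down: Brisco 5, Galen 5, Arden 4, Carrow 12, Eskel 5 (total 31).

Brisco=5, Galen=5, Arden=4, Carrow=12, Eskel=5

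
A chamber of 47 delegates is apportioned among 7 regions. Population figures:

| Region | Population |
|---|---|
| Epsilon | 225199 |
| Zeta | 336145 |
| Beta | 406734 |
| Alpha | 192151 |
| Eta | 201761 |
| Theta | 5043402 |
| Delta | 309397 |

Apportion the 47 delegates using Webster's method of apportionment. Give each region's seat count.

Standard divisor 6714789/47 ≈ 142867.851; standard quotas: Epsilon 1.576, Zeta 2.353, Beta 2.847, Alpha 1.345, Eta 1.412, Theta 35.301, Delta 2.166.
Rounding to the nearest integer gives 2, 2, 3, 1, 1, 35, 2 = 46 seats, so the divisor must be adjusted.
With modified divisor 140100: modified quotas Epsilon 1.607, Zeta 2.399, Beta 2.903, Alpha 1.372, Eta 1.440, Theta 35.999, Delta 2.208.
Rounding to the nearest integer: Epsilon 2, Zeta 2, Beta 3, Alpha 1, Eta 1, Theta 36, Delta 2 (total 47).

Epsilon 2, Zeta 2, Beta 3, Alpha 1, Eta 1, Theta 36, Delta 2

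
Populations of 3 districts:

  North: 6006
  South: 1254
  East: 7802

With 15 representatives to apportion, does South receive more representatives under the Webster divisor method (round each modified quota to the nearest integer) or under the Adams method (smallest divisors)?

Webster: North 6, South 1, East 8.
Adams: North 6, South 2, East 7.
South gets 1 under Webster and 2 under Adams.

Adams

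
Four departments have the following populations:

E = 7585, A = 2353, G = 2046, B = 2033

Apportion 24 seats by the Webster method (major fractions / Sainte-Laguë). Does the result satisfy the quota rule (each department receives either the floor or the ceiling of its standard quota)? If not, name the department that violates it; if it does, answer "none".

Standard quotas: E 12.987, A 4.029, G 3.503, B 3.481.
Webster allocation: E 13, A 4, G 4, B 3.
Every allocation lies between the lower and upper quota.

none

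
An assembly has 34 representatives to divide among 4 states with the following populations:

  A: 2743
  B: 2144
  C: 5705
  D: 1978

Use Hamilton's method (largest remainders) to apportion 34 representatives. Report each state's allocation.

Total 12570; standard divisor 12570/34 ≈ 369.706.
Standard quotas: A 7.4194, B 5.7992, C 15.4312, D 5.3502.
Lower quotas: A 7, B 5, C 15, D 5 (sum 32, leaving 2 seats).
Remainders in descending order: B 0.7992, C 0.4312, A 0.4194, D 0.3502.
The surplus seats go to B, C.

A: 7; B: 6; C: 16; D: 5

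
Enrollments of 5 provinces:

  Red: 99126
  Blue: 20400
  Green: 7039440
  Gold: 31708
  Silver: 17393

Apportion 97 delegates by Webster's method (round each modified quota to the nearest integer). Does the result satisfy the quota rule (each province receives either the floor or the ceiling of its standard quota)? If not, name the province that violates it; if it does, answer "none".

Standard quotas: Red 1.334, Blue 0.275, Green 94.731, Gold 0.427, Silver 0.234.
Webster allocation: Red 1, Blue 0, Green 96, Gold 0, Silver 0.
Green has quota 94.731 (lower 94, upper 95) but receives 96 — outside the quota interval.

Green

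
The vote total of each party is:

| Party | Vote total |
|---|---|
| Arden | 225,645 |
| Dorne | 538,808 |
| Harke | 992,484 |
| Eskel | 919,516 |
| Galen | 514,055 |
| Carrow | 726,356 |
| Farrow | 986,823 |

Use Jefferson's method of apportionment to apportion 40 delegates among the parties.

Standard divisor 4903687/40 ≈ 122592.175; standard quotas: Arden 1.841, Dorne 4.395, Harke 8.096, Eskel 7.501, Galen 4.193, Carrow 5.925, Farrow 8.050.
Rounding down gives 1, 4, 8, 7, 4, 5, 8 = 37 seats, so the divisor must be adjusted.
With modified divisor 111500: modified quotas Arden 2.024, Dorne 4.832, Harke 8.901, Eskel 8.247, Galen 4.610, Carrow 6.514, Farrow 8.850.
Rounding down: Arden 2, Dorne 4, Harke 8, Eskel 8, Galen 4, Carrow 6, Farrow 8 (total 40).

Arden 2, Dorne 4, Harke 8, Eskel 8, Galen 4, Carrow 6, Farrow 8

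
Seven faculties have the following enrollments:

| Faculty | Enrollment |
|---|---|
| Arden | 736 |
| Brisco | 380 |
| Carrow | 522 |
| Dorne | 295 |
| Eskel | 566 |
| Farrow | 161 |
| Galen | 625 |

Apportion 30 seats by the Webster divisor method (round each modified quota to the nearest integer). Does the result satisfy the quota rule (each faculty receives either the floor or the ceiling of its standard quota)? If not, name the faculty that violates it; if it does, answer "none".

none

Standard quotas: Arden 6.721, Brisco 3.470, Carrow 4.767, Dorne 2.694, Eskel 5.169, Farrow 1.470, Galen 5.708.
Webster allocation: Arden 7, Brisco 3, Carrow 5, Dorne 3, Eskel 5, Farrow 1, Galen 6.
Every allocation lies between the lower and upper quota.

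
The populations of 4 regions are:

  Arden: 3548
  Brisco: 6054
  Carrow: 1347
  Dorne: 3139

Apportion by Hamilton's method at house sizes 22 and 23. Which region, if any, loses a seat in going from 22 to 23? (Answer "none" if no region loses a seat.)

At 22 seats: Arden 6, Brisco 9, Carrow 2, Dorne 5.
At 23 seats: Arden 6, Brisco 10, Carrow 2, Dorne 5.
No region's allocation decreased.

none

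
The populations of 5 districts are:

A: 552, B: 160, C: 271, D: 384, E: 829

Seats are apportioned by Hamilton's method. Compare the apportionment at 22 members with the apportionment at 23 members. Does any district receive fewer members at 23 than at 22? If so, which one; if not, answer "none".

B

At 22 seats: A 5, B 2, C 3, D 4, E 8.
At 23 seats: A 6, B 1, C 3, D 4, E 9.
B drops from 2 to 1.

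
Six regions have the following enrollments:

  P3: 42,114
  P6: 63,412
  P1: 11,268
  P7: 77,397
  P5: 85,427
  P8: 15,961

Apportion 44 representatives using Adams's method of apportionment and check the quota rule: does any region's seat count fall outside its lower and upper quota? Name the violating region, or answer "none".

none

Standard quotas: P3 6.269, P6 9.440, P1 1.677, P7 11.521, P5 12.717, P8 2.376.
Adams allocation: P3 6, P6 9, P1 2, P7 11, P5 13, P8 3.
Every allocation lies between the lower and upper quota.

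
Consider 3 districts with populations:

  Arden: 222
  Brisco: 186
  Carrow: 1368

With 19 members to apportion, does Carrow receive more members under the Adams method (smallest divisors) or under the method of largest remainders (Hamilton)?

Hamilton

Adams: Arden 3, Brisco 2, Carrow 14.
Hamilton: Arden 2, Brisco 2, Carrow 15.
Carrow gets 14 under Adams and 15 under Hamilton.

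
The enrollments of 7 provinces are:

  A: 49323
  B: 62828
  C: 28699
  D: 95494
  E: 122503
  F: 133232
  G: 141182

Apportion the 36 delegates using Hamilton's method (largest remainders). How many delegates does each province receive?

Total 633261; standard divisor 633261/36 ≈ 17590.583.
Standard quotas: A 2.8039, B 3.5717, C 1.6315, D 5.4287, E 6.9641, F 7.5741, G 8.0260.
Lower quotas: A 2, B 3, C 1, D 5, E 6, F 7, G 8 (sum 32, leaving 4 seats).
Remainders in descending order: E 0.9641, A 0.8039, C 0.6315, F 0.5741, B 0.5717, D 0.4287, G 0.0260.
Largest remainders: E, A, C, F receive the extra seats.

A: 3, B: 3, C: 2, D: 5, E: 7, F: 8, G: 8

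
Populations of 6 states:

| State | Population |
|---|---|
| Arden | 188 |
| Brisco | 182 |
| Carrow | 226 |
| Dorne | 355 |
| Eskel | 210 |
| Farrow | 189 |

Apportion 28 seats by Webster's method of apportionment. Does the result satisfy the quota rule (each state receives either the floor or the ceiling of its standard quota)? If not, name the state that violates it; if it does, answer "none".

none

Standard quotas: Arden 3.899, Brisco 3.775, Carrow 4.687, Dorne 7.363, Eskel 4.356, Farrow 3.920.
Webster allocation: Arden 4, Brisco 4, Carrow 5, Dorne 7, Eskel 4, Farrow 4.
Every allocation lies between the lower and upper quota.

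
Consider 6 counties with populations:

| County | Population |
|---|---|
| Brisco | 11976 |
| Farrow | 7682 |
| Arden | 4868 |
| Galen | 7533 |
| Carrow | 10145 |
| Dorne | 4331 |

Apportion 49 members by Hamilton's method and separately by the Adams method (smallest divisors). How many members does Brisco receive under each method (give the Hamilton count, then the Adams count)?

Hamilton: Brisco 13, Farrow 8, Arden 5, Galen 8, Carrow 11, Dorne 4.
Adams: Brisco 12, Farrow 8, Arden 5, Galen 8, Carrow 11, Dorne 5.
Brisco gets 13 under Hamilton and 12 under Adams.

13 and 12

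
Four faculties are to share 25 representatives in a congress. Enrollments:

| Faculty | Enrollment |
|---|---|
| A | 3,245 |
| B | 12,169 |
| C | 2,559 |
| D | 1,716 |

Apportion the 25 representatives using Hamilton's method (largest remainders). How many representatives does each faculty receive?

A 4, B 16, C 3, D 2

Standard divisor: 19689 ÷ 25 ≈ 787.56.
Standard quotas: A 4.1203, B 15.4515, C 3.2493, D 2.1789.
Lower quotas: A 4, B 15, C 3, D 2 (sum 24, leaving 1 seat).
Remainders in descending order: B 0.4515, C 0.2493, D 0.1789, A 0.1203.
The surplus seat goes to B.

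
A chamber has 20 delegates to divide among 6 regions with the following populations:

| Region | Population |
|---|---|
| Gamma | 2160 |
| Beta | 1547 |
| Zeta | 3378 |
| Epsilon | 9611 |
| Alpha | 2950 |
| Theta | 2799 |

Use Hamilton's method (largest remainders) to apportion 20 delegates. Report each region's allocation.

The standard divisor is 22445/20 ≈ 1122.25.
Standard quotas: Gamma 1.9247, Beta 1.3785, Zeta 3.0100, Epsilon 8.5640, Alpha 2.6286, Theta 2.4941.
Lower quotas: Gamma 1, Beta 1, Zeta 3, Epsilon 8, Alpha 2, Theta 2 (sum 17, leaving 3 seats).
Remainders in descending order: Gamma 0.9247, Alpha 0.6286, Epsilon 0.5640, Theta 0.4941, Beta 0.3785, Zeta 0.0100.
Largest remainders: Gamma, Alpha, Epsilon receive the extra seats.

Gamma=2, Beta=1, Zeta=3, Epsilon=9, Alpha=3, Theta=2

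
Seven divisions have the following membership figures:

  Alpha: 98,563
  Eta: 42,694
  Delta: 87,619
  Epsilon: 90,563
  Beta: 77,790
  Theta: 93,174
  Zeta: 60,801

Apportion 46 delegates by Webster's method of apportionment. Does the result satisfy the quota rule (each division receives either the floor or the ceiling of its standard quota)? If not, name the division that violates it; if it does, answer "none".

Standard quotas: Alpha 8.225, Eta 3.563, Delta 7.312, Epsilon 7.558, Beta 6.492, Theta 7.776, Zeta 5.074.
Webster allocation: Alpha 8, Eta 4, Delta 7, Epsilon 8, Beta 6, Theta 8, Zeta 5.
Every allocation lies between the lower and upper quota.

none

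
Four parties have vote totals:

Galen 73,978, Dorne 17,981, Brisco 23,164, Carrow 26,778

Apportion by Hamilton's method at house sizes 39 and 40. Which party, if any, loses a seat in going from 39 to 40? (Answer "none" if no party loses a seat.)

Brisco

At 39 seats: Galen 20, Dorne 5, Brisco 7, Carrow 7.
At 40 seats: Galen 21, Dorne 5, Brisco 6, Carrow 8.
Brisco drops from 7 to 6.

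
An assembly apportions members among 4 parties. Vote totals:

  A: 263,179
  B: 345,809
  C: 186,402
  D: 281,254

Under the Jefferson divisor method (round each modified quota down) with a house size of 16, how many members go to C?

Standard divisor 1076644/16 ≈ 67290.25; standard quotas: A 3.911, B 5.139, C 2.770, D 4.180.
Rounding down gives 3, 5, 2, 4 = 14 seats, so the divisor must be adjusted.
With modified divisor 59900: modified quotas A 4.394, B 5.773, C 3.112, D 4.695.
Rounding down: A 4, B 5, C 3, D 4 (total 16).
C receives 3.

3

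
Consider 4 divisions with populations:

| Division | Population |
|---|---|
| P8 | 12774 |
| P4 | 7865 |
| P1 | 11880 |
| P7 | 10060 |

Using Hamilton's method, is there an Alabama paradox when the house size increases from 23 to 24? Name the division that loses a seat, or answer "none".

none

At 23 seats: P8 7, P4 4, P1 6, P7 6.
At 24 seats: P8 7, P4 4, P1 7, P7 6.
No division's allocation decreased.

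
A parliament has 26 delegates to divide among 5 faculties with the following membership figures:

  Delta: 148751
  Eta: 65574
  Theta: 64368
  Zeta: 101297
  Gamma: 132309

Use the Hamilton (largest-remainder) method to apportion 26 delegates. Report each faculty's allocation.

Delta: 8, Eta: 3, Theta: 3, Zeta: 5, Gamma: 7

Standard divisor: 512299 ÷ 26 ≈ 19703.808.
Standard quotas: Delta 7.5494, Eta 3.3280, Theta 3.2668, Zeta 5.1410, Gamma 6.7149.
Lower quotas: Delta 7, Eta 3, Theta 3, Zeta 5, Gamma 6 (sum 24, leaving 2 seats).
Remainders in descending order: Gamma 0.7149, Delta 0.5494, Eta 0.3280, Theta 0.2668, Zeta 0.1410.
The surplus seats go to Gamma, Delta.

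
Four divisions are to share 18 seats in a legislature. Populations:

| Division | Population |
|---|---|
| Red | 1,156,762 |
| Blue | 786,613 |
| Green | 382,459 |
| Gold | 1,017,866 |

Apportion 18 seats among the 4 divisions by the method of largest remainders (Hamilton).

Red 6, Blue 4, Green 2, Gold 6

Total 3343700; standard divisor 3343700/18 ≈ 185761.111.
Standard quotas: Red 6.2271, Blue 4.2345, Green 2.0589, Gold 5.4794.
Lower quotas: Red 6, Blue 4, Green 2, Gold 5 (sum 17, leaving 1 seat).
Remainders in descending order: Gold 0.4794, Blue 0.2345, Red 0.2271, Green 0.0589.
The surplus seat goes to Gold.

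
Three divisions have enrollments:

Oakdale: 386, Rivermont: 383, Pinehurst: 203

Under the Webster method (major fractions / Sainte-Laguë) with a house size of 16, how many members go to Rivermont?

6

Standard divisor 972/16 ≈ 60.75; standard quotas: Oakdale 6.354, Rivermont 6.305, Pinehurst 3.342.
Rounding to the nearest integer gives 6, 6, 3 = 15 seats, so the divisor must be adjusted.
With modified divisor 59.2: modified quotas Oakdale 6.520, Rivermont 6.470, Pinehurst 3.429.
Rounding to the nearest integer: Oakdale 7, Rivermont 6, Pinehurst 3 (total 16).
Rivermont receives 6.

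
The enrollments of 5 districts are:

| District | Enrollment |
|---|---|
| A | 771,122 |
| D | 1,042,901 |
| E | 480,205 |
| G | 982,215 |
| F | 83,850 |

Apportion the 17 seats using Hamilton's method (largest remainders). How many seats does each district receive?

Standard divisor: 3360293 ÷ 17 ≈ 197664.294.
Standard quotas: A 3.9012, D 5.2761, E 2.4294, G 4.9691, F 0.4242.
Lower quotas: A 3, D 5, E 2, G 4, F 0 (sum 14, leaving 3 seats).
Remainders in descending order: G 0.9691, A 0.9012, E 0.4294, F 0.4242, D 0.2761.
Largest remainders: G, A, E receive the extra seats.

A 4, D 5, E 3, G 5, F 0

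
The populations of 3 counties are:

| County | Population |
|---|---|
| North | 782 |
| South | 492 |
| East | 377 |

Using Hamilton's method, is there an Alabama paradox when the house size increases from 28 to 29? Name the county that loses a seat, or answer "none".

East

At 28 seats: North 13, South 8, East 7.
At 29 seats: North 14, South 9, East 6.
East drops from 7 to 6.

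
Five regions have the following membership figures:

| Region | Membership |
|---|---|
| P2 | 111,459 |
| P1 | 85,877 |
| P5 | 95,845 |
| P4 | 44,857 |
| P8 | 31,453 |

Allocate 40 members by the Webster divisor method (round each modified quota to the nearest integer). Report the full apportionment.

Standard divisor 369491/40 ≈ 9237.275; standard quotas: P2 12.066, P1 9.297, P5 10.376, P4 4.856, P8 3.405.
Rounding to the nearest integer gives 12, 9, 10, 5, 3 = 39 seats, so the divisor must be adjusted.
With modified divisor 9100: modified quotas P2 12.248, P1 9.437, P5 10.532, P4 4.929, P8 3.456.
Rounding to the nearest integer: P2 12, P1 9, P5 11, P4 5, P8 3 (total 40).

P2=12, P1=9, P5=11, P4=5, P8=3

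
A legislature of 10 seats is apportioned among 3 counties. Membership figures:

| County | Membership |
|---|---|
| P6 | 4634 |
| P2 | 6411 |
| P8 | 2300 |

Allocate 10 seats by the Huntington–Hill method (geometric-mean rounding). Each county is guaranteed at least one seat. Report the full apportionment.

With divisor 1386: modified quotas P6 3.343, P2 4.626, P8 1.659.
Geometric-mean thresholds: P6 √(3·4)=3.464, P2 √(4·5)=4.472, P8 √(1·2)=1.414.
Each quota rounded against its threshold gives P6 3, P2 5, P8 2 (total 10).

P6 3, P2 5, P8 2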